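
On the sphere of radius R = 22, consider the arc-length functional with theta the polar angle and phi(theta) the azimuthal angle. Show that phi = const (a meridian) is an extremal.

On the sphere of radius R = 22 with spherical coordinates (θ, φ), the induced metric is
    ds^2 = 484(dθ^2 + sin^2(θ) dφ^2).
Using θ as the parameter, the arc-length functional becomes
    J[φ] = ∫ 22 sqrt(1 + sin^2(θ) (dφ/dθ)^2) dθ.
So L = 22 sqrt(1 + sin^2(θ) φ'^2). Compute
    ∂L/∂φ = 0  (L has no explicit φ dependence),
    ∂L/∂φ' = 22 sin^2(θ) φ' / sqrt(1 + sin^2(θ) φ'^2).
For the candidate φ(θ) = c (constant), φ' = 0, so ∂L/∂φ' evaluated along the candidate vanishes, and ∂L/∂φ is identically zero. Hence
    d/dθ(∂L/∂φ') − ∂L/∂φ = 0
is satisfied. Therefore meridians φ = const are extremals of arc length — they are geodesics on the sphere.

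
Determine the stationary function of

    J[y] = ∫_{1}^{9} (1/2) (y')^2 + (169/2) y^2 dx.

The Lagrangian is L = (1/2) (y')^2 + (169/2) y^2.
Compute ∂L/∂y = 169y, ∂L/∂y' = y'.
The Euler-Lagrange equation d/dx(∂L/∂y') − ∂L/∂y = 0 reduces to
    y'' − 169 y = 0.
Its general solution is
    y(x) = A e^(13x) + B e^(−13x),
with A, B fixed by the endpoint conditions.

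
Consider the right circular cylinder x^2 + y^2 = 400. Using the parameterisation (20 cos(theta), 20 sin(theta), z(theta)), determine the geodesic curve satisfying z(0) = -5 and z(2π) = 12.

Parameterise the cylinder of radius R = 20 as
    r(θ) = (20 cos θ, 20 sin θ, z(θ)).
The arc-length element is
    ds = sqrt(400 + (dz/dθ)^2) dθ,
so the Lagrangian is L = sqrt(400 + z'^2).
L depends on z' only, not on z or θ, so ∂L/∂z = 0 and
    ∂L/∂z' = z' / sqrt(400 + z'^2).
The Euler-Lagrange equation gives
    d/dθ( z' / sqrt(400 + z'^2) ) = 0,
so z' is constant. Integrating once:
    z(θ) = a θ + b,
a helix on the cylinder (a straight line when the cylinder is unrolled). The constants a, b are determined by the endpoint conditions.
With endpoint conditions z(0) = -5 and z(2π) = 12: from z(0) = b we get b = -5, and a·2π + -5 = 12 gives a = 17/(2π), so
    z(θ) = (17/(2π)) θ − 5.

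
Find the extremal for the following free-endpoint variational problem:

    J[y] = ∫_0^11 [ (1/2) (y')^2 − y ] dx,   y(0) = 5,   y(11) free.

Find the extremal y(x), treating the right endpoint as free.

The Lagrangian L = (1/2) (y')^2 − y gives
    ∂L/∂y = −1,   ∂L/∂y' = y'.
Euler-Lagrange: d/dx(y') − (−1) = 0, i.e. y'' + 1 = 0, so
    y(x) = −(1/2) x^2 + C1 x + C2.
Fixed left endpoint y(0) = 5 ⇒ C2 = 5.
The right endpoint x = 11 is free, so the natural (transversality) condition is ∂L/∂y' |_{x=11} = 0, i.e. y'(11) = 0.
Compute y'(x) = −1 x + C1, so y'(11) = −11 + C1 = 0 ⇒ C1 = 11.
Therefore the extremal is
    y(x) = −x^2/2 + 11 x + 5.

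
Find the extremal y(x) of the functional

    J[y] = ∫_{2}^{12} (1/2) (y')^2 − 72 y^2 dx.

The Lagrangian is L = (1/2) (y')^2 − 72 y^2.
Compute ∂L/∂y = -144y, ∂L/∂y' = y'.
The Euler-Lagrange equation d/dx(∂L/∂y') − ∂L/∂y = 0 reduces to
    y'' + 144 y = 0.
Its general solution is
    y(x) = A sin(12x) + B cos(12x),
with A, B fixed by the endpoint conditions.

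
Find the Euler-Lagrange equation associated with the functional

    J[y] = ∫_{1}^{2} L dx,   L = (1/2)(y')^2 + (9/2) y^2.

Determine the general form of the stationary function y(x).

The Lagrangian is L = (1/2)(y')^2 + (9/2) y^2.
∂L/∂y = 9y.
∂L/∂y' = y'.
The Euler-Lagrange equation d/dx(∂L/∂y') − ∂L/∂y = 0 becomes:
    y'' - 9 y = 0
General solution: y(x) = A e^(3x) + B e^(-3x), where A and B are arbitrary constants fixed by the endpoint conditions.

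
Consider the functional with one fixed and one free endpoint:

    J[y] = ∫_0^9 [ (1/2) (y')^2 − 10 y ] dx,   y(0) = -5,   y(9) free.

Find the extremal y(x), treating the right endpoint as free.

The Lagrangian L = (1/2) (y')^2 − 10 y gives
    ∂L/∂y = −10,   ∂L/∂y' = y'.
Euler-Lagrange: d/dx(y') − (−10) = 0, i.e. y'' + 10 = 0, so
    y(x) = −(10/2) x^2 + C1 x + C2.
Fixed left endpoint y(0) = -5 ⇒ C2 = -5.
The right endpoint x = 9 is free, so the natural (transversality) condition is ∂L/∂y' |_{x=9} = 0, i.e. y'(9) = 0.
Compute y'(x) = −10 x + C1, so y'(9) = −90 + C1 = 0 ⇒ C1 = 90.
Therefore the extremal is
    y(x) = −5 x^2 + 90 x − 5.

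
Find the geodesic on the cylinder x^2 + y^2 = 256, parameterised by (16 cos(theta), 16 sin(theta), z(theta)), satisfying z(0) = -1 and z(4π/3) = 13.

Parameterise the cylinder of radius R = 16 as
    r(θ) = (16 cos θ, 16 sin θ, z(θ)).
The arc-length element is
    ds = sqrt(256 + (dz/dθ)^2) dθ,
so the Lagrangian is L = sqrt(256 + z'^2).
L depends on z' only, not on z or θ, so ∂L/∂z = 0 and
    ∂L/∂z' = z' / sqrt(256 + z'^2).
The Euler-Lagrange equation gives
    d/dθ( z' / sqrt(256 + z'^2) ) = 0,
so z' is constant. Integrating once:
    z(θ) = a θ + b,
a helix on the cylinder (a straight line when the cylinder is unrolled). The constants a, b are determined by the endpoint conditions.
With endpoint conditions z(0) = -1 and z(4π/3) = 13: from z(0) = b we get b = -1, and a·4π/3 + -1 = 13 gives a = 21/(2π), so
    z(θ) = (21/(2π)) θ − 1.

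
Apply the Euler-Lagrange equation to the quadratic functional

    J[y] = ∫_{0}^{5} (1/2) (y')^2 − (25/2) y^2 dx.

The Lagrangian is L = (1/2) (y')^2 − (25/2) y^2.
Compute ∂L/∂y = -25y, ∂L/∂y' = y'.
The Euler-Lagrange equation d/dx(∂L/∂y') − ∂L/∂y = 0 reduces to
    y'' + 25 y = 0.
Its general solution is
    y(x) = A sin(5x) + B cos(5x),
with A, B fixed by the endpoint conditions.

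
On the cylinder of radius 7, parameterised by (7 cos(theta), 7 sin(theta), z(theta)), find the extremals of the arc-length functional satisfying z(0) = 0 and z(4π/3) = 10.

Parameterise the cylinder of radius R = 7 as
    r(θ) = (7 cos θ, 7 sin θ, z(θ)).
The arc-length element is
    ds = sqrt(49 + (dz/dθ)^2) dθ,
so the Lagrangian is L = sqrt(49 + z'^2).
L depends on z' only, not on z or θ, so ∂L/∂z = 0 and
    ∂L/∂z' = z' / sqrt(49 + z'^2).
The Euler-Lagrange equation gives
    d/dθ( z' / sqrt(49 + z'^2) ) = 0,
so z' is constant. Integrating once:
    z(θ) = a θ + b,
a helix on the cylinder (a straight line when the cylinder is unrolled). The constants a, b are determined by the endpoint conditions.
With endpoint conditions z(0) = 0 and z(4π/3) = 10: from z(0) = b we get b = 0, and a·4π/3 + 0 = 10 gives a = 15/(2π), so
    z(θ) = (15/(2π)) θ.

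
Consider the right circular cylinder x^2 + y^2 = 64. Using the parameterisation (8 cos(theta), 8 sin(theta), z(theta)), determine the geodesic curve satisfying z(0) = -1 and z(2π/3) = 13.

Parameterise the cylinder of radius R = 8 as
    r(θ) = (8 cos θ, 8 sin θ, z(θ)).
The arc-length element is
    ds = sqrt(64 + (dz/dθ)^2) dθ,
so the Lagrangian is L = sqrt(64 + z'^2).
L depends on z' only, not on z or θ, so ∂L/∂z = 0 and
    ∂L/∂z' = z' / sqrt(64 + z'^2).
The Euler-Lagrange equation gives
    d/dθ( z' / sqrt(64 + z'^2) ) = 0,
so z' is constant. Integrating once:
    z(θ) = a θ + b,
a helix on the cylinder (a straight line when the cylinder is unrolled). The constants a, b are determined by the endpoint conditions.
With endpoint conditions z(0) = -1 and z(2π/3) = 13: from z(0) = b we get b = -1, and a·2π/3 + -1 = 13 gives a = 21/π, so
    z(θ) = (21/π) θ − 1.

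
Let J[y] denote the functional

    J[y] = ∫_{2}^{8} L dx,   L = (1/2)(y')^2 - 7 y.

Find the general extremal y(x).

The Lagrangian is L = (1/2)(y')^2 - 7 y.
∂L/∂y = -7.
∂L/∂y' = y'.
The Euler-Lagrange equation d/dx(∂L/∂y') − ∂L/∂y = 0 becomes:
    y'' + 7 = 0
General solution: y(x) = -(7/2) x^2 + A x + B, where A and B are arbitrary constants fixed by the endpoint conditions.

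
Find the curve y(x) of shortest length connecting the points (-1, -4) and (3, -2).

Arc-length functional: J[y] = ∫ sqrt(1 + (y')^2) dx.
Lagrangian L = sqrt(1 + (y')^2) has no explicit y dependence, so ∂L/∂y = 0 and the Euler-Lagrange equation gives
    d/dx( y' / sqrt(1 + (y')^2) ) = 0  ⇒  y' / sqrt(1 + (y')^2) = const.
Hence y' is constant, so y(x) is affine.
Fitting the endpoints (-1, -4) and (3, -2):
    slope m = ((-2) − (-4)) / (3 − (-1)) = 1/2,
    intercept c = (-4) − m·(-1) = -7/2.
Extremal: y(x) = (1/2) x - 7/2.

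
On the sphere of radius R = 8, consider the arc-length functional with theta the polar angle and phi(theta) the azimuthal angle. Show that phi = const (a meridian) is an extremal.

On the sphere of radius R = 8 with spherical coordinates (θ, φ), the induced metric is
    ds^2 = 64(dθ^2 + sin^2(θ) dφ^2).
Using θ as the parameter, the arc-length functional becomes
    J[φ] = ∫ 8 sqrt(1 + sin^2(θ) (dφ/dθ)^2) dθ.
So L = 8 sqrt(1 + sin^2(θ) φ'^2). Compute
    ∂L/∂φ = 0  (L has no explicit φ dependence),
    ∂L/∂φ' = 8 sin^2(θ) φ' / sqrt(1 + sin^2(θ) φ'^2).
For the candidate φ(θ) = c (constant), φ' = 0, so ∂L/∂φ' evaluated along the candidate vanishes, and ∂L/∂φ is identically zero. Hence
    d/dθ(∂L/∂φ') − ∂L/∂φ = 0
is satisfied. Therefore meridians φ = const are extremals of arc length — they are geodesics on the sphere.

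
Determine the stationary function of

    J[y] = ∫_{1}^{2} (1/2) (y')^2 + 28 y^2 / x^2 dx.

The Lagrangian is L = (1/2) (y')^2 + 28 y^2 / x^2.
Compute ∂L/∂y = 56y/x^2, ∂L/∂y' = y'.
The Euler-Lagrange equation d/dx(∂L/∂y') − ∂L/∂y = 0 reduces to
    y'' − 56/x^2 · y = 0  (x > 0).
Its general solution is
    y(x) = A x^8 + B x^(-7),
with A, B fixed by the endpoint conditions.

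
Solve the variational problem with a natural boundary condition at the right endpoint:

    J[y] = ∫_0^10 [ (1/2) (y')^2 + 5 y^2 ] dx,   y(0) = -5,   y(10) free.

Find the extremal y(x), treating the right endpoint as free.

The Lagrangian L = (1/2) (y')^2 + 5 y^2 gives
    ∂L/∂y = 10 y,   ∂L/∂y' = y'.
Euler-Lagrange: y'' − 10 y = 0.
With k = sqrt(10), the general solution is
    y(x) = A cosh(sqrt(10) x) + B sinh(sqrt(10) x).
Fixed left endpoint y(0) = -5 ⇒ A = -5.
The right endpoint x = 10 is free, so the natural (transversality) condition is ∂L/∂y' |_{x=10} = 0, i.e. y'(10) = 0.
Compute y'(x) = A k sinh(k x) + B k cosh(k x), so
    y'(10) = A k sinh(k·10) + B k cosh(k·10) = 0
    ⇒ B = −A tanh(k·10) = 5 tanh(sqrt(10)·10).
Therefore the extremal is
    y(x) = −5 cosh(sqrt(10) x) + 5 tanh(sqrt(10)·10) sinh(sqrt(10) x).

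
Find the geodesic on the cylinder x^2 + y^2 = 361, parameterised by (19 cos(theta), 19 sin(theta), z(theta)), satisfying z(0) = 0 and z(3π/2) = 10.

Parameterise the cylinder of radius R = 19 as
    r(θ) = (19 cos θ, 19 sin θ, z(θ)).
The arc-length element is
    ds = sqrt(361 + (dz/dθ)^2) dθ,
so the Lagrangian is L = sqrt(361 + z'^2).
L depends on z' only, not on z or θ, so ∂L/∂z = 0 and
    ∂L/∂z' = z' / sqrt(361 + z'^2).
The Euler-Lagrange equation gives
    d/dθ( z' / sqrt(361 + z'^2) ) = 0,
so z' is constant. Integrating once:
    z(θ) = a θ + b,
a helix on the cylinder (a straight line when the cylinder is unrolled). The constants a, b are determined by the endpoint conditions.
With endpoint conditions z(0) = 0 and z(3π/2) = 10: from z(0) = b we get b = 0, and a·3π/2 + 0 = 10 gives a = 20/(3π), so
    z(θ) = (20/(3π)) θ.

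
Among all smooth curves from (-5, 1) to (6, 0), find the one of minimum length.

Arc-length functional: J[y] = ∫ sqrt(1 + (y')^2) dx.
Lagrangian L = sqrt(1 + (y')^2) has no explicit y dependence, so ∂L/∂y = 0 and the Euler-Lagrange equation gives
    d/dx( y' / sqrt(1 + (y')^2) ) = 0  ⇒  y' / sqrt(1 + (y')^2) = const.
Hence y' is constant, so y(x) is affine.
Fitting the endpoints (-5, 1) and (6, 0):
    slope m = (0 − 1) / (6 − (-5)) = -1/11,
    intercept c = 1 − m·(-5) = 6/11.
Extremal: y(x) = (-1/11) x + 6/11.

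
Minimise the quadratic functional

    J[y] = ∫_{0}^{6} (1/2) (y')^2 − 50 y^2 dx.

The Lagrangian is L = (1/2) (y')^2 − 50 y^2.
Compute ∂L/∂y = -100y, ∂L/∂y' = y'.
The Euler-Lagrange equation d/dx(∂L/∂y') − ∂L/∂y = 0 reduces to
    y'' + 100 y = 0.
Its general solution is
    y(x) = A sin(10x) + B cos(10x),
with A, B fixed by the endpoint conditions.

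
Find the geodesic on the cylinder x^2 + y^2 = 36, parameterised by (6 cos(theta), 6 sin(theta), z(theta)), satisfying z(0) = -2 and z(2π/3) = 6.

Parameterise the cylinder of radius R = 6 as
    r(θ) = (6 cos θ, 6 sin θ, z(θ)).
The arc-length element is
    ds = sqrt(36 + (dz/dθ)^2) dθ,
so the Lagrangian is L = sqrt(36 + z'^2).
L depends on z' only, not on z or θ, so ∂L/∂z = 0 and
    ∂L/∂z' = z' / sqrt(36 + z'^2).
The Euler-Lagrange equation gives
    d/dθ( z' / sqrt(36 + z'^2) ) = 0,
so z' is constant. Integrating once:
    z(θ) = a θ + b,
a helix on the cylinder (a straight line when the cylinder is unrolled). The constants a, b are determined by the endpoint conditions.
With endpoint conditions z(0) = -2 and z(2π/3) = 6: from z(0) = b we get b = -2, and a·2π/3 + -2 = 6 gives a = 12/π, so
    z(θ) = (12/π) θ − 2.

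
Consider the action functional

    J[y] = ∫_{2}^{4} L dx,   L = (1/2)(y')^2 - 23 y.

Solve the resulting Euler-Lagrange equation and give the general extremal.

The Lagrangian is L = (1/2)(y')^2 - 23 y.
∂L/∂y = -23.
∂L/∂y' = y'.
The Euler-Lagrange equation d/dx(∂L/∂y') − ∂L/∂y = 0 becomes:
    y'' + 23 = 0
General solution: y(x) = -(23/2) x^2 + A x + B, where A and B are arbitrary constants fixed by the endpoint conditions.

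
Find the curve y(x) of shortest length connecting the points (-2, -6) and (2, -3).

Arc-length functional: J[y] = ∫ sqrt(1 + (y')^2) dx.
Lagrangian L = sqrt(1 + (y')^2) has no explicit y dependence, so ∂L/∂y = 0 and the Euler-Lagrange equation gives
    d/dx( y' / sqrt(1 + (y')^2) ) = 0  ⇒  y' / sqrt(1 + (y')^2) = const.
Hence y' is constant, so y(x) is affine.
Fitting the endpoints (-2, -6) and (2, -3):
    slope m = ((-3) − (-6)) / (2 − (-2)) = 3/4,
    intercept c = (-6) − m·(-2) = -9/2.
Extremal: y(x) = (3/4) x - 9/2.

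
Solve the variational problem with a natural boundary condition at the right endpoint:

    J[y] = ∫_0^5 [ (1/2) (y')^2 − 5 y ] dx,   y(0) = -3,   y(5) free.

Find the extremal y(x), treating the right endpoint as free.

The Lagrangian L = (1/2) (y')^2 − 5 y gives
    ∂L/∂y = −5,   ∂L/∂y' = y'.
Euler-Lagrange: d/dx(y') − (−5) = 0, i.e. y'' + 5 = 0, so
    y(x) = −(5/2) x^2 + C1 x + C2.
Fixed left endpoint y(0) = -3 ⇒ C2 = -3.
The right endpoint x = 5 is free, so the natural (transversality) condition is ∂L/∂y' |_{x=5} = 0, i.e. y'(5) = 0.
Compute y'(x) = −5 x + C1, so y'(5) = −25 + C1 = 0 ⇒ C1 = 25.
Therefore the extremal is
    y(x) = −(5/2) x^2 + 25 x − 3.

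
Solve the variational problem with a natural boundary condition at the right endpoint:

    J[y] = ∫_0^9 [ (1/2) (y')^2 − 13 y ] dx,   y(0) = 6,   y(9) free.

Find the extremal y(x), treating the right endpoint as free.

The Lagrangian L = (1/2) (y')^2 − 13 y gives
    ∂L/∂y = −13,   ∂L/∂y' = y'.
Euler-Lagrange: d/dx(y') − (−13) = 0, i.e. y'' + 13 = 0, so
    y(x) = −(13/2) x^2 + C1 x + C2.
Fixed left endpoint y(0) = 6 ⇒ C2 = 6.
The right endpoint x = 9 is free, so the natural (transversality) condition is ∂L/∂y' |_{x=9} = 0, i.e. y'(9) = 0.
Compute y'(x) = −13 x + C1, so y'(9) = −117 + C1 = 0 ⇒ C1 = 117.
Therefore the extremal is
    y(x) = −(13/2) x^2 + 117 x + 6.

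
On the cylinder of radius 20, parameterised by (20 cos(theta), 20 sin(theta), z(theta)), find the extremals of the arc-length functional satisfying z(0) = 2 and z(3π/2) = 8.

Parameterise the cylinder of radius R = 20 as
    r(θ) = (20 cos θ, 20 sin θ, z(θ)).
The arc-length element is
    ds = sqrt(400 + (dz/dθ)^2) dθ,
so the Lagrangian is L = sqrt(400 + z'^2).
L depends on z' only, not on z or θ, so ∂L/∂z = 0 and
    ∂L/∂z' = z' / sqrt(400 + z'^2).
The Euler-Lagrange equation gives
    d/dθ( z' / sqrt(400 + z'^2) ) = 0,
so z' is constant. Integrating once:
    z(θ) = a θ + b,
a helix on the cylinder (a straight line when the cylinder is unrolled). The constants a, b are determined by the endpoint conditions.
With endpoint conditions z(0) = 2 and z(3π/2) = 8: from z(0) = b we get b = 2, and a·3π/2 + 2 = 8 gives a = 4/π, so
    z(θ) = (4/π) θ + 2.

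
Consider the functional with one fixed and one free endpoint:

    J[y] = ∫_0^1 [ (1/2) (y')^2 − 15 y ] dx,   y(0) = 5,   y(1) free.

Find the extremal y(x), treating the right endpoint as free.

The Lagrangian L = (1/2) (y')^2 − 15 y gives
    ∂L/∂y = −15,   ∂L/∂y' = y'.
Euler-Lagrange: d/dx(y') − (−15) = 0, i.e. y'' + 15 = 0, so
    y(x) = −(15/2) x^2 + C1 x + C2.
Fixed left endpoint y(0) = 5 ⇒ C2 = 5.
The right endpoint x = 1 is free, so the natural (transversality) condition is ∂L/∂y' |_{x=1} = 0, i.e. y'(1) = 0.
Compute y'(x) = −15 x + C1, so y'(1) = −15 + C1 = 0 ⇒ C1 = 15.
Therefore the extremal is
    y(x) = −(15/2) x^2 + 15 x + 5.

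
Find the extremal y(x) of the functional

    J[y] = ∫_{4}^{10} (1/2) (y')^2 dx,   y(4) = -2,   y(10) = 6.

The Lagrangian is L = (1/2) (y')^2.
Compute ∂L/∂y = 0, ∂L/∂y' = y'.
The Euler-Lagrange equation d/dx(∂L/∂y') − ∂L/∂y = 0 reduces to
    y'' = 0.
Its general solution is
    y(x) = A x + B,
with A, B fixed by the endpoint conditions.
Applying the endpoint conditions y(4) = -2 and y(10) = 6: solve A·4 + B = -2 and A·10 + B = 6. Subtracting gives A(10 − 4) = 6 − -2, so A = 4/3, and B = -2 − A·4 = -22/3. Therefore
    y(x) = (4/3) x - 22/3.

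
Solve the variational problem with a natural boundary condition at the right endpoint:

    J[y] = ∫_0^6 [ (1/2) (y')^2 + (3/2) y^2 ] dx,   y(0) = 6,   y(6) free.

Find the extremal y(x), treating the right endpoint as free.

The Lagrangian L = (1/2) (y')^2 + (3/2) y^2 gives
    ∂L/∂y = 3 y,   ∂L/∂y' = y'.
Euler-Lagrange: y'' − 3 y = 0.
With k = sqrt(3), the general solution is
    y(x) = A cosh(sqrt(3) x) + B sinh(sqrt(3) x).
Fixed left endpoint y(0) = 6 ⇒ A = 6.
The right endpoint x = 6 is free, so the natural (transversality) condition is ∂L/∂y' |_{x=6} = 0, i.e. y'(6) = 0.
Compute y'(x) = A k sinh(k x) + B k cosh(k x), so
    y'(6) = A k sinh(k·6) + B k cosh(k·6) = 0
    ⇒ B = −A tanh(k·6) = − 6 tanh(sqrt(3)·6).
Therefore the extremal is
    y(x) = 6 cosh(sqrt(3) x) − 6 tanh(sqrt(3)·6) sinh(sqrt(3) x).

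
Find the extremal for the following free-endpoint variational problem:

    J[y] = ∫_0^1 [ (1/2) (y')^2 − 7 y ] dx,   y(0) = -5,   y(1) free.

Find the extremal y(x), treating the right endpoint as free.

The Lagrangian L = (1/2) (y')^2 − 7 y gives
    ∂L/∂y = −7,   ∂L/∂y' = y'.
Euler-Lagrange: d/dx(y') − (−7) = 0, i.e. y'' + 7 = 0, so
    y(x) = −(7/2) x^2 + C1 x + C2.
Fixed left endpoint y(0) = -5 ⇒ C2 = -5.
The right endpoint x = 1 is free, so the natural (transversality) condition is ∂L/∂y' |_{x=1} = 0, i.e. y'(1) = 0.
Compute y'(x) = −7 x + C1, so y'(1) = −7 + C1 = 0 ⇒ C1 = 7.
Therefore the extremal is
    y(x) = −(7/2) x^2 + 7 x − 5.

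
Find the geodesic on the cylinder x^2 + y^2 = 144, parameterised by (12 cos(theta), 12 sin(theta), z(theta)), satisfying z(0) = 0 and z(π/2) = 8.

Parameterise the cylinder of radius R = 12 as
    r(θ) = (12 cos θ, 12 sin θ, z(θ)).
The arc-length element is
    ds = sqrt(144 + (dz/dθ)^2) dθ,
so the Lagrangian is L = sqrt(144 + z'^2).
L depends on z' only, not on z or θ, so ∂L/∂z = 0 and
    ∂L/∂z' = z' / sqrt(144 + z'^2).
The Euler-Lagrange equation gives
    d/dθ( z' / sqrt(144 + z'^2) ) = 0,
so z' is constant. Integrating once:
    z(θ) = a θ + b,
a helix on the cylinder (a straight line when the cylinder is unrolled). The constants a, b are determined by the endpoint conditions.
With endpoint conditions z(0) = 0 and z(π/2) = 8: from z(0) = b we get b = 0, and a·π/2 + 0 = 8 gives a = 16/π, so
    z(θ) = (16/π) θ.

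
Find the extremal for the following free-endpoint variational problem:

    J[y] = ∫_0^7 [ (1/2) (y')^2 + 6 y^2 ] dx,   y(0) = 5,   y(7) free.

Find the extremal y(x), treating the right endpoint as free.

The Lagrangian L = (1/2) (y')^2 + 6 y^2 gives
    ∂L/∂y = 12 y,   ∂L/∂y' = y'.
Euler-Lagrange: y'' − 12 y = 0.
With k = sqrt(12), the general solution is
    y(x) = A cosh(sqrt(12) x) + B sinh(sqrt(12) x).
Fixed left endpoint y(0) = 5 ⇒ A = 5.
The right endpoint x = 7 is free, so the natural (transversality) condition is ∂L/∂y' |_{x=7} = 0, i.e. y'(7) = 0.
Compute y'(x) = A k sinh(k x) + B k cosh(k x), so
    y'(7) = A k sinh(k·7) + B k cosh(k·7) = 0
    ⇒ B = −A tanh(k·7) = − 5 tanh(sqrt(12)·7).
Therefore the extremal is
    y(x) = 5 cosh(sqrt(12) x) − 5 tanh(sqrt(12)·7) sinh(sqrt(12) x).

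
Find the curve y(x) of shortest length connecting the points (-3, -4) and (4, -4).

Arc-length functional: J[y] = ∫ sqrt(1 + (y')^2) dx.
Lagrangian L = sqrt(1 + (y')^2) has no explicit y dependence, so ∂L/∂y = 0 and the Euler-Lagrange equation gives
    d/dx( y' / sqrt(1 + (y')^2) ) = 0  ⇒  y' / sqrt(1 + (y')^2) = const.
Hence y' is constant, so y(x) is affine.
Fitting the endpoints (-3, -4) and (4, -4):
    slope m = ((-4) − (-4)) / (4 − (-3)) = 0,
    intercept c = (-4) − m·(-3) = -4.
Extremal: y(x) = -4.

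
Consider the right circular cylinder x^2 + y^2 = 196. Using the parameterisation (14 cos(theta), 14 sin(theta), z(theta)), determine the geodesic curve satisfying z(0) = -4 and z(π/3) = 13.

Parameterise the cylinder of radius R = 14 as
    r(θ) = (14 cos θ, 14 sin θ, z(θ)).
The arc-length element is
    ds = sqrt(196 + (dz/dθ)^2) dθ,
so the Lagrangian is L = sqrt(196 + z'^2).
L depends on z' only, not on z or θ, so ∂L/∂z = 0 and
    ∂L/∂z' = z' / sqrt(196 + z'^2).
The Euler-Lagrange equation gives
    d/dθ( z' / sqrt(196 + z'^2) ) = 0,
so z' is constant. Integrating once:
    z(θ) = a θ + b,
a helix on the cylinder (a straight line when the cylinder is unrolled). The constants a, b are determined by the endpoint conditions.
With endpoint conditions z(0) = -4 and z(π/3) = 13: from z(0) = b we get b = -4, and a·π/3 + -4 = 13 gives a = 51/π, so
    z(θ) = (51/π) θ − 4.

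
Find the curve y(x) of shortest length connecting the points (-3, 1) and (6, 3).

Arc-length functional: J[y] = ∫ sqrt(1 + (y')^2) dx.
Lagrangian L = sqrt(1 + (y')^2) has no explicit y dependence, so ∂L/∂y = 0 and the Euler-Lagrange equation gives
    d/dx( y' / sqrt(1 + (y')^2) ) = 0  ⇒  y' / sqrt(1 + (y')^2) = const.
Hence y' is constant, so y(x) is affine.
Fitting the endpoints (-3, 1) and (6, 3):
    slope m = (3 − 1) / (6 − (-3)) = 2/9,
    intercept c = 1 − m·(-3) = 5/3.
Extremal: y(x) = (2/9) x + 5/3.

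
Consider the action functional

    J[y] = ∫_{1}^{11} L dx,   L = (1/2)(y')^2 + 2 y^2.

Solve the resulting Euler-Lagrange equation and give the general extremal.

The Lagrangian is L = (1/2)(y')^2 + 2 y^2.
∂L/∂y = 4y.
∂L/∂y' = y'.
The Euler-Lagrange equation d/dx(∂L/∂y') − ∂L/∂y = 0 becomes:
    y'' - 4 y = 0
General solution: y(x) = A e^(2x) + B e^(-2x), where A and B are arbitrary constants fixed by the endpoint conditions.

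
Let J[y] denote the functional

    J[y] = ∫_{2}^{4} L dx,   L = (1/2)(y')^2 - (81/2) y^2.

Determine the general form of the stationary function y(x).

The Lagrangian is L = (1/2)(y')^2 - (81/2) y^2.
∂L/∂y = -81y.
∂L/∂y' = y'.
The Euler-Lagrange equation d/dx(∂L/∂y') − ∂L/∂y = 0 becomes:
    y'' + 81 y = 0
General solution: y(x) = A sin(9x) + B cos(9x), where A and B are arbitrary constants fixed by the endpoint conditions.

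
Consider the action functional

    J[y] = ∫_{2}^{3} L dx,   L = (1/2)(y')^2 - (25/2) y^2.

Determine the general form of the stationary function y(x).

The Lagrangian is L = (1/2)(y')^2 - (25/2) y^2.
∂L/∂y = -25y.
∂L/∂y' = y'.
The Euler-Lagrange equation d/dx(∂L/∂y') − ∂L/∂y = 0 becomes:
    y'' + 25 y = 0
General solution: y(x) = A sin(5x) + B cos(5x), where A and B are arbitrary constants fixed by the endpoint conditions.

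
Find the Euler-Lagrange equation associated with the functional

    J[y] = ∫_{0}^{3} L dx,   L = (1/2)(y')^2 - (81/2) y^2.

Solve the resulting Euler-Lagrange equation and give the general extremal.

The Lagrangian is L = (1/2)(y')^2 - (81/2) y^2.
∂L/∂y = -81y.
∂L/∂y' = y'.
The Euler-Lagrange equation d/dx(∂L/∂y') − ∂L/∂y = 0 becomes:
    y'' + 81 y = 0
General solution: y(x) = A sin(9x) + B cos(9x), where A and B are arbitrary constants fixed by the endpoint conditions.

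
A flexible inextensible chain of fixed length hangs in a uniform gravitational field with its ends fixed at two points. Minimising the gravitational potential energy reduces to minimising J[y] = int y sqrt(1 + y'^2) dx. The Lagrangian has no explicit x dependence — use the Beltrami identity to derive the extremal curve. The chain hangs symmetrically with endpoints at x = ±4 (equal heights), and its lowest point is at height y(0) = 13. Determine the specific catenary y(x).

The Lagrangian L(y, y') = y sqrt(1 + y'^2) has no explicit x dependence, so the Beltrami identity applies:
    L − y' ∂L/∂y' = C.
Compute ∂L/∂y' = y · y' / sqrt(1 + y'^2). Then
    L − y' ∂L/∂y'
    = y sqrt(1 + y'^2) − y · y'^2 / sqrt(1 + y'^2)
    = y (1 + y'^2 − y'^2) / sqrt(1 + y'^2)
    = y / sqrt(1 + y'^2) = C.
Squaring gives y^2 = C^2 (1 + y'^2), i.e.
    y'^2 = y^2 / C^2 − 1.
Separating variables,
    dy / sqrt(y^2 − C^2) = dx / C,
and integrating gives arccosh(y / C) = (x − a)/C, so
    y(x) = C cosh((x − a)/C),
the catenary. The constants C and a are fixed by the two endpoint conditions (and, for the hanging-chain problem, the length constraint selects C).
Now fit the given data. The endpoints x = ±4 are symmetric at equal height, so the catenary is even about its minimum: a = 0 and y(x) = C cosh(x/C). The lowest point is y(0) = C cosh(0) = C, and we are told y(0) = 13, so C = 13. Therefore
    y(x) = 13 cosh(x/13),
and at the endpoints
    y(±4) = 13 cosh(4/13).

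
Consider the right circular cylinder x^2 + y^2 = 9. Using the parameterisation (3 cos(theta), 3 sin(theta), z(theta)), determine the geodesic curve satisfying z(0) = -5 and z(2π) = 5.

Parameterise the cylinder of radius R = 3 as
    r(θ) = (3 cos θ, 3 sin θ, z(θ)).
The arc-length element is
    ds = sqrt(9 + (dz/dθ)^2) dθ,
so the Lagrangian is L = sqrt(9 + z'^2).
L depends on z' only, not on z or θ, so ∂L/∂z = 0 and
    ∂L/∂z' = z' / sqrt(9 + z'^2).
The Euler-Lagrange equation gives
    d/dθ( z' / sqrt(9 + z'^2) ) = 0,
so z' is constant. Integrating once:
    z(θ) = a θ + b,
a helix on the cylinder (a straight line when the cylinder is unrolled). The constants a, b are determined by the endpoint conditions.
With endpoint conditions z(0) = -5 and z(2π) = 5: from z(0) = b we get b = -5, and a·2π + -5 = 5 gives a = 5/π, so
    z(θ) = (5/π) θ − 5.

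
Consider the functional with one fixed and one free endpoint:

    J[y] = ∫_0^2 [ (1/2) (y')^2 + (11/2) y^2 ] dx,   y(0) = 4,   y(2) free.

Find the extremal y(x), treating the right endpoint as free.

The Lagrangian L = (1/2) (y')^2 + (11/2) y^2 gives
    ∂L/∂y = 11 y,   ∂L/∂y' = y'.
Euler-Lagrange: y'' − 11 y = 0.
With k = sqrt(11), the general solution is
    y(x) = A cosh(sqrt(11) x) + B sinh(sqrt(11) x).
Fixed left endpoint y(0) = 4 ⇒ A = 4.
The right endpoint x = 2 is free, so the natural (transversality) condition is ∂L/∂y' |_{x=2} = 0, i.e. y'(2) = 0.
Compute y'(x) = A k sinh(k x) + B k cosh(k x), so
    y'(2) = A k sinh(k·2) + B k cosh(k·2) = 0
    ⇒ B = −A tanh(k·2) = − 4 tanh(sqrt(11)·2).
Therefore the extremal is
    y(x) = 4 cosh(sqrt(11) x) − 4 tanh(sqrt(11)·2) sinh(sqrt(11) x).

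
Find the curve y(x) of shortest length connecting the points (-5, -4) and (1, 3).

Arc-length functional: J[y] = ∫ sqrt(1 + (y')^2) dx.
Lagrangian L = sqrt(1 + (y')^2) has no explicit y dependence, so ∂L/∂y = 0 and the Euler-Lagrange equation gives
    d/dx( y' / sqrt(1 + (y')^2) ) = 0  ⇒  y' / sqrt(1 + (y')^2) = const.
Hence y' is constant, so y(x) is affine.
Fitting the endpoints (-5, -4) and (1, 3):
    slope m = (3 − (-4)) / (1 − (-5)) = 7/6,
    intercept c = (-4) − m·(-5) = 11/6.
Extremal: y(x) = (7/6) x + 11/6.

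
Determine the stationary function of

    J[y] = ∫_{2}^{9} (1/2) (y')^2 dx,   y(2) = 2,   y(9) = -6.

The Lagrangian is L = (1/2) (y')^2.
Compute ∂L/∂y = 0, ∂L/∂y' = y'.
The Euler-Lagrange equation d/dx(∂L/∂y') − ∂L/∂y = 0 reduces to
    y'' = 0.
Its general solution is
    y(x) = A x + B,
with A, B fixed by the endpoint conditions.
Applying the endpoint conditions y(2) = 2 and y(9) = -6: solve A·2 + B = 2 and A·9 + B = -6. Subtracting gives A(9 − 2) = -6 − 2, so A = -8/7, and B = 2 − A·2 = 30/7. Therefore
    y(x) = (-8/7) x + 30/7.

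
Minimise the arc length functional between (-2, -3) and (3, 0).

Arc-length functional: J[y] = ∫ sqrt(1 + (y')^2) dx.
Lagrangian L = sqrt(1 + (y')^2) has no explicit y dependence, so ∂L/∂y = 0 and the Euler-Lagrange equation gives
    d/dx( y' / sqrt(1 + (y')^2) ) = 0  ⇒  y' / sqrt(1 + (y')^2) = const.
Hence y' is constant, so y(x) is affine.
Fitting the endpoints (-2, -3) and (3, 0):
    slope m = (0 − (-3)) / (3 − (-2)) = 3/5,
    intercept c = (-3) − m·(-2) = -9/5.
Extremal: y(x) = (3/5) x - 9/5.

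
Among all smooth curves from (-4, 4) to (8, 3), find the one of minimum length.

Arc-length functional: J[y] = ∫ sqrt(1 + (y')^2) dx.
Lagrangian L = sqrt(1 + (y')^2) has no explicit y dependence, so ∂L/∂y = 0 and the Euler-Lagrange equation gives
    d/dx( y' / sqrt(1 + (y')^2) ) = 0  ⇒  y' / sqrt(1 + (y')^2) = const.
Hence y' is constant, so y(x) is affine.
Fitting the endpoints (-4, 4) and (8, 3):
    slope m = (3 − 4) / (8 − (-4)) = -1/12,
    intercept c = 4 − m·(-4) = 11/3.
Extremal: y(x) = (-1/12) x + 11/3.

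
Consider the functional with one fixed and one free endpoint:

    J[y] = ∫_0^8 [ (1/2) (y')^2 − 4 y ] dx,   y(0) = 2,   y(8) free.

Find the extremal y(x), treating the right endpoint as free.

The Lagrangian L = (1/2) (y')^2 − 4 y gives
    ∂L/∂y = −4,   ∂L/∂y' = y'.
Euler-Lagrange: d/dx(y') − (−4) = 0, i.e. y'' + 4 = 0, so
    y(x) = −(4/2) x^2 + C1 x + C2.
Fixed left endpoint y(0) = 2 ⇒ C2 = 2.
The right endpoint x = 8 is free, so the natural (transversality) condition is ∂L/∂y' |_{x=8} = 0, i.e. y'(8) = 0.
Compute y'(x) = −4 x + C1, so y'(8) = −32 + C1 = 0 ⇒ C1 = 32.
Therefore the extremal is
    y(x) = −2 x^2 + 32 x + 2.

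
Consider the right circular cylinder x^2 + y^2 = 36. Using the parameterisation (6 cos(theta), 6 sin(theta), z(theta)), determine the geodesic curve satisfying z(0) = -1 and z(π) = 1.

Parameterise the cylinder of radius R = 6 as
    r(θ) = (6 cos θ, 6 sin θ, z(θ)).
The arc-length element is
    ds = sqrt(36 + (dz/dθ)^2) dθ,
so the Lagrangian is L = sqrt(36 + z'^2).
L depends on z' only, not on z or θ, so ∂L/∂z = 0 and
    ∂L/∂z' = z' / sqrt(36 + z'^2).
The Euler-Lagrange equation gives
    d/dθ( z' / sqrt(36 + z'^2) ) = 0,
so z' is constant. Integrating once:
    z(θ) = a θ + b,
a helix on the cylinder (a straight line when the cylinder is unrolled). The constants a, b are determined by the endpoint conditions.
With endpoint conditions z(0) = -1 and z(π) = 1: from z(0) = b we get b = -1, and a·π + -1 = 1 gives a = 2/π, so
    z(θ) = (2/π) θ − 1.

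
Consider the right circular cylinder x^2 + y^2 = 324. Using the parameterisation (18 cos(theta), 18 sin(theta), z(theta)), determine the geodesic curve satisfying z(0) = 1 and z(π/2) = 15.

Parameterise the cylinder of radius R = 18 as
    r(θ) = (18 cos θ, 18 sin θ, z(θ)).
The arc-length element is
    ds = sqrt(324 + (dz/dθ)^2) dθ,
so the Lagrangian is L = sqrt(324 + z'^2).
L depends on z' only, not on z or θ, so ∂L/∂z = 0 and
    ∂L/∂z' = z' / sqrt(324 + z'^2).
The Euler-Lagrange equation gives
    d/dθ( z' / sqrt(324 + z'^2) ) = 0,
so z' is constant. Integrating once:
    z(θ) = a θ + b,
a helix on the cylinder (a straight line when the cylinder is unrolled). The constants a, b are determined by the endpoint conditions.
With endpoint conditions z(0) = 1 and z(π/2) = 15: from z(0) = b we get b = 1, and a·π/2 + 1 = 15 gives a = 28/π, so
    z(θ) = (28/π) θ + 1.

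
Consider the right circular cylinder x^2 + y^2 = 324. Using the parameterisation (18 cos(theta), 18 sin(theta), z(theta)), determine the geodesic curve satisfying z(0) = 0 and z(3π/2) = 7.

Parameterise the cylinder of radius R = 18 as
    r(θ) = (18 cos θ, 18 sin θ, z(θ)).
The arc-length element is
    ds = sqrt(324 + (dz/dθ)^2) dθ,
so the Lagrangian is L = sqrt(324 + z'^2).
L depends on z' only, not on z or θ, so ∂L/∂z = 0 and
    ∂L/∂z' = z' / sqrt(324 + z'^2).
The Euler-Lagrange equation gives
    d/dθ( z' / sqrt(324 + z'^2) ) = 0,
so z' is constant. Integrating once:
    z(θ) = a θ + b,
a helix on the cylinder (a straight line when the cylinder is unrolled). The constants a, b are determined by the endpoint conditions.
With endpoint conditions z(0) = 0 and z(3π/2) = 7: from z(0) = b we get b = 0, and a·3π/2 + 0 = 7 gives a = 14/(3π), so
    z(θ) = (14/(3π)) θ.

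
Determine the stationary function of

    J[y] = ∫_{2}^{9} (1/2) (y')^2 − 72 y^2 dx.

The Lagrangian is L = (1/2) (y')^2 − 72 y^2.
Compute ∂L/∂y = -144y, ∂L/∂y' = y'.
The Euler-Lagrange equation d/dx(∂L/∂y') − ∂L/∂y = 0 reduces to
    y'' + 144 y = 0.
Its general solution is
    y(x) = A sin(12x) + B cos(12x),
with A, B fixed by the endpoint conditions.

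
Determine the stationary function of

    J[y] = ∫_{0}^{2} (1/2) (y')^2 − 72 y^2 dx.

The Lagrangian is L = (1/2) (y')^2 − 72 y^2.
Compute ∂L/∂y = -144y, ∂L/∂y' = y'.
The Euler-Lagrange equation d/dx(∂L/∂y') − ∂L/∂y = 0 reduces to
    y'' + 144 y = 0.
Its general solution is
    y(x) = A sin(12x) + B cos(12x),
with A, B fixed by the endpoint conditions.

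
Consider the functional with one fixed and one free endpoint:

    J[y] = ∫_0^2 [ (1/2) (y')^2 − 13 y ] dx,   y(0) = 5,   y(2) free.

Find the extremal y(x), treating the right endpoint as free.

The Lagrangian L = (1/2) (y')^2 − 13 y gives
    ∂L/∂y = −13,   ∂L/∂y' = y'.
Euler-Lagrange: d/dx(y') − (−13) = 0, i.e. y'' + 13 = 0, so
    y(x) = −(13/2) x^2 + C1 x + C2.
Fixed left endpoint y(0) = 5 ⇒ C2 = 5.
The right endpoint x = 2 is free, so the natural (transversality) condition is ∂L/∂y' |_{x=2} = 0, i.e. y'(2) = 0.
Compute y'(x) = −13 x + C1, so y'(2) = −26 + C1 = 0 ⇒ C1 = 26.
Therefore the extremal is
    y(x) = −(13/2) x^2 + 26 x + 5.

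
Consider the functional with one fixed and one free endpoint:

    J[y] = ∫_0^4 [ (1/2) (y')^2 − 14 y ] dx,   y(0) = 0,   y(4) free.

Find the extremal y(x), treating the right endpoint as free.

The Lagrangian L = (1/2) (y')^2 − 14 y gives
    ∂L/∂y = −14,   ∂L/∂y' = y'.
Euler-Lagrange: d/dx(y') − (−14) = 0, i.e. y'' + 14 = 0, so
    y(x) = −(14/2) x^2 + C1 x + C2.
Fixed left endpoint y(0) = 0 ⇒ C2 = 0.
The right endpoint x = 4 is free, so the natural (transversality) condition is ∂L/∂y' |_{x=4} = 0, i.e. y'(4) = 0.
Compute y'(x) = −14 x + C1, so y'(4) = −56 + C1 = 0 ⇒ C1 = 56.
Therefore the extremal is
    y(x) = −7 x^2 + 56 x.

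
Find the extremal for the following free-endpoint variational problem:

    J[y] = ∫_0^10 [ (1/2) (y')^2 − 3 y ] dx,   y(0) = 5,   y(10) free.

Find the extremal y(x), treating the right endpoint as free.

The Lagrangian L = (1/2) (y')^2 − 3 y gives
    ∂L/∂y = −3,   ∂L/∂y' = y'.
Euler-Lagrange: d/dx(y') − (−3) = 0, i.e. y'' + 3 = 0, so
    y(x) = −(3/2) x^2 + C1 x + C2.
Fixed left endpoint y(0) = 5 ⇒ C2 = 5.
The right endpoint x = 10 is free, so the natural (transversality) condition is ∂L/∂y' |_{x=10} = 0, i.e. y'(10) = 0.
Compute y'(x) = −3 x + C1, so y'(10) = −30 + C1 = 0 ⇒ C1 = 30.
Therefore the extremal is
    y(x) = −(3/2) x^2 + 30 x + 5.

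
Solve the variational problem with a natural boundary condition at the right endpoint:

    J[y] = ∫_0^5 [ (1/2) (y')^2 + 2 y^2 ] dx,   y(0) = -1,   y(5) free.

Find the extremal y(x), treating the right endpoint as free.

The Lagrangian L = (1/2) (y')^2 + 2 y^2 gives
    ∂L/∂y = 4 y,   ∂L/∂y' = y'.
Euler-Lagrange: y'' − 4 y = 0.
With k = 2, the general solution is
    y(x) = A cosh(2 x) + B sinh(2 x).
Fixed left endpoint y(0) = -1 ⇒ A = -1.
The right endpoint x = 5 is free, so the natural (transversality) condition is ∂L/∂y' |_{x=5} = 0, i.e. y'(5) = 0.
Compute y'(x) = A k sinh(k x) + B k cosh(k x), so
    y'(5) = A k sinh(k·5) + B k cosh(k·5) = 0
    ⇒ B = −A tanh(k·5) = tanh(2·5).
Therefore the extremal is
    y(x) = −cosh(2 x) + tanh(2·5) sinh(2 x).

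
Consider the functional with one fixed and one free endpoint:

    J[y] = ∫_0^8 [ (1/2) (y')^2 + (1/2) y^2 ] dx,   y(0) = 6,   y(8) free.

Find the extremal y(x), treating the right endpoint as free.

The Lagrangian L = (1/2) (y')^2 + (1/2) y^2 gives
    ∂L/∂y = 1 y,   ∂L/∂y' = y'.
Euler-Lagrange: y'' − y = 0.
With k = 1, the general solution is
    y(x) = A cosh(x) + B sinh(x).
Fixed left endpoint y(0) = 6 ⇒ A = 6.
The right endpoint x = 8 is free, so the natural (transversality) condition is ∂L/∂y' |_{x=8} = 0, i.e. y'(8) = 0.
Compute y'(x) = A k sinh(k x) + B k cosh(k x), so
    y'(8) = A k sinh(k·8) + B k cosh(k·8) = 0
    ⇒ B = −A tanh(k·8) = − 6 tanh(1·8).
Therefore the extremal is
    y(x) = 6 cosh(1 x) − 6 tanh(1·8) sinh(1 x).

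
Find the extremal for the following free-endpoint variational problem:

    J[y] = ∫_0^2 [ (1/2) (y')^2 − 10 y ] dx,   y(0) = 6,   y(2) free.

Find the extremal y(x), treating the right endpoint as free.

The Lagrangian L = (1/2) (y')^2 − 10 y gives
    ∂L/∂y = −10,   ∂L/∂y' = y'.
Euler-Lagrange: d/dx(y') − (−10) = 0, i.e. y'' + 10 = 0, so
    y(x) = −(10/2) x^2 + C1 x + C2.
Fixed left endpoint y(0) = 6 ⇒ C2 = 6.
The right endpoint x = 2 is free, so the natural (transversality) condition is ∂L/∂y' |_{x=2} = 0, i.e. y'(2) = 0.
Compute y'(x) = −10 x + C1, so y'(2) = −20 + C1 = 0 ⇒ C1 = 20.
Therefore the extremal is
    y(x) = −5 x^2 + 20 x + 6.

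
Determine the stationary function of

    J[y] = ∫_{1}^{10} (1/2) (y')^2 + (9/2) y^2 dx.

The Lagrangian is L = (1/2) (y')^2 + (9/2) y^2.
Compute ∂L/∂y = 9y, ∂L/∂y' = y'.
The Euler-Lagrange equation d/dx(∂L/∂y') − ∂L/∂y = 0 reduces to
    y'' − 9 y = 0.
Its general solution is
    y(x) = A e^(3x) + B e^(−3x),
with A, B fixed by the endpoint conditions.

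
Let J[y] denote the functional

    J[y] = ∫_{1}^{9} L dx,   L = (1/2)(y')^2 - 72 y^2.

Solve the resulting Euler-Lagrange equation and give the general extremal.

The Lagrangian is L = (1/2)(y')^2 - 72 y^2.
∂L/∂y = -144y.
∂L/∂y' = y'.
The Euler-Lagrange equation d/dx(∂L/∂y') − ∂L/∂y = 0 becomes:
    y'' + 144 y = 0
General solution: y(x) = A sin(12x) + B cos(12x), where A and B are arbitrary constants fixed by the endpoint conditions.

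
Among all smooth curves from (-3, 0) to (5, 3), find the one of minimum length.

Arc-length functional: J[y] = ∫ sqrt(1 + (y')^2) dx.
Lagrangian L = sqrt(1 + (y')^2) has no explicit y dependence, so ∂L/∂y = 0 and the Euler-Lagrange equation gives
    d/dx( y' / sqrt(1 + (y')^2) ) = 0  ⇒  y' / sqrt(1 + (y')^2) = const.
Hence y' is constant, so y(x) is affine.
Fitting the endpoints (-3, 0) and (5, 3):
    slope m = (3 − 0) / (5 − (-3)) = 3/8,
    intercept c = 0 − m·(-3) = 9/8.
Extremal: y(x) = (3/8) x + 9/8.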